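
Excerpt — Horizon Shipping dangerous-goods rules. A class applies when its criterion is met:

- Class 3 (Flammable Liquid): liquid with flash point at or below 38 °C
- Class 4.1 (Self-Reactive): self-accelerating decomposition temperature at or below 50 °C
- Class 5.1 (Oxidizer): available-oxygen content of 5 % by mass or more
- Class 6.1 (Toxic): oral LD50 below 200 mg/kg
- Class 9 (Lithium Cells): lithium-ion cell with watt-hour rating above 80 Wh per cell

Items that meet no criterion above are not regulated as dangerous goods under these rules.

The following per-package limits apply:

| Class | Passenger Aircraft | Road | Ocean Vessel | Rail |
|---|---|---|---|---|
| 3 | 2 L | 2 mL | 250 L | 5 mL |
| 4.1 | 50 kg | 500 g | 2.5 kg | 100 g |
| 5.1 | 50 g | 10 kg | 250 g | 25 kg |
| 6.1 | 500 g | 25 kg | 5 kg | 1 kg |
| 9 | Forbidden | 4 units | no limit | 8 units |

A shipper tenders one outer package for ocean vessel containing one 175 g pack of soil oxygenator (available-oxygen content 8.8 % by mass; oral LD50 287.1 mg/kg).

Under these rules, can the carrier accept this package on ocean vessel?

The soil oxygenator has available-oxygen content 8.8 % by mass, which is ≥ 5 % by mass, so it is Class 5.1 (Oxidizer).
Class 5.1 quantity: 175 g.
175 g ≤ 250 g (ocean vessel limit, Class 5.1) — within limit.

Yes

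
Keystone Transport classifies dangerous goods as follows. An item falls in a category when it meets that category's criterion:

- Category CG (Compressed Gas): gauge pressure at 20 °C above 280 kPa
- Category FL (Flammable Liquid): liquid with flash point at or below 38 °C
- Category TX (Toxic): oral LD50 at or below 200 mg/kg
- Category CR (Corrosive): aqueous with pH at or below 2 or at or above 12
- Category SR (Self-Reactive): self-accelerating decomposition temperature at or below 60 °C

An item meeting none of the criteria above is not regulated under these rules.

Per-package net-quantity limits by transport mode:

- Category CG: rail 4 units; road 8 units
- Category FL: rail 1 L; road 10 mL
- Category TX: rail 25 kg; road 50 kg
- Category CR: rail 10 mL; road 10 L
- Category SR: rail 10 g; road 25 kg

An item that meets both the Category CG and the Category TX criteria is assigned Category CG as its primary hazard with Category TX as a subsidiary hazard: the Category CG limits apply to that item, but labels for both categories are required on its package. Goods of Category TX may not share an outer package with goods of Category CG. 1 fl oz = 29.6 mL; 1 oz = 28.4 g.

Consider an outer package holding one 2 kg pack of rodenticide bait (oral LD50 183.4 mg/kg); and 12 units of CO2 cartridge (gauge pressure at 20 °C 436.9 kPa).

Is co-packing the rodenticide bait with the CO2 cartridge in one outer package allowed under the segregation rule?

With oral LD50 183.4 mg/kg (≤ 200 mg/kg), the rodenticide bait falls in Category TX.
Gauge pressure at 20 °C 436.9 kPa meets the Category CG criterion (Compressed Gas), so the CO2 cartridge is Category CG.
Category TX and Category CG may not share an outer package.

No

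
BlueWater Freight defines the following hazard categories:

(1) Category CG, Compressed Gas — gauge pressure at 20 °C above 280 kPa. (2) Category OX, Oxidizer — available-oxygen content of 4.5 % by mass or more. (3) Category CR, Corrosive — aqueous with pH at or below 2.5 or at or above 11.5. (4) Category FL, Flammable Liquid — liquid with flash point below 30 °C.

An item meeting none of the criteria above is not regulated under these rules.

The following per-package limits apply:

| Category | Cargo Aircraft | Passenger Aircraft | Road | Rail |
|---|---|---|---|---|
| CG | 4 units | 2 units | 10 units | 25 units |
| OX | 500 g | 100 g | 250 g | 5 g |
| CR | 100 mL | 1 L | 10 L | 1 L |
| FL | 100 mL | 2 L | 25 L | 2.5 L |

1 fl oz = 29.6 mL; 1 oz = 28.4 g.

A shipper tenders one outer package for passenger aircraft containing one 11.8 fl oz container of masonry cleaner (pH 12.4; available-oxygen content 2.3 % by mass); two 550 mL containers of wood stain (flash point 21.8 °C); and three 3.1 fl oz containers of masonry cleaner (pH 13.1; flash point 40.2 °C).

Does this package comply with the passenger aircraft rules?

pH 12.4 meets the Category CR criterion (Corrosive), so the masonry cleaner is Category CR.
Wood stain: flash point 21.8 °C < 30 °C → Category FL (Flammable Liquid).
The masonry cleaner has pH 13.1, which is ≥ 11.5, so it is Category CR (Corrosive).
Category FL quantity: two 550 mL containers = 1.1 L.
That is within the Category FL passenger aircraft limit of 2 L.
Category CR net quantity: (one 11.8 fl oz container = 349.28 mL) + (three 3.1 fl oz containers = 275.28 mL) = 624.56 mL.
624.56 mL is within the passenger aircraft limit of 1 L for Category CR.
Every hazard category is within its passenger aircraft limit and no segregation rule is violated.

Yes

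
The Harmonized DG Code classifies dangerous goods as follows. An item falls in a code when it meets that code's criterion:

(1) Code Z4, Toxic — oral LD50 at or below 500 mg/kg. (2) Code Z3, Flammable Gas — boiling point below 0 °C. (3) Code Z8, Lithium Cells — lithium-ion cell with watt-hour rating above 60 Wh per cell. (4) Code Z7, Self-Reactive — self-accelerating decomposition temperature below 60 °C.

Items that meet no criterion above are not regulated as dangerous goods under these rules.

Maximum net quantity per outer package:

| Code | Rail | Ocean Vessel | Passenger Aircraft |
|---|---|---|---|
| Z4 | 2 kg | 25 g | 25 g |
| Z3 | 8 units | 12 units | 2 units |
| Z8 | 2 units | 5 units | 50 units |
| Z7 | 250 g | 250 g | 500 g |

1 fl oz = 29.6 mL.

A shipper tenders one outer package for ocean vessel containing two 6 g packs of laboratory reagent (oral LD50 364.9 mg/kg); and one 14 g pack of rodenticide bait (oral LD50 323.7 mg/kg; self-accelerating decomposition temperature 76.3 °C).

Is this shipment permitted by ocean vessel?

The laboratory reagent has oral LD50 364.9 mg/kg, which is ≤ 500 mg/kg, so it is Code Z4 (Toxic).
The rodenticide bait has oral LD50 323.7 mg/kg, which is ≤ 500 mg/kg, so it is Code Z4 (Toxic).
Total Code Z4: (two 6 g packs = 12 g) + 14 g = 26 g.
26 g > 25 g (ocean vessel limit, Code Z4) — over the limit.

No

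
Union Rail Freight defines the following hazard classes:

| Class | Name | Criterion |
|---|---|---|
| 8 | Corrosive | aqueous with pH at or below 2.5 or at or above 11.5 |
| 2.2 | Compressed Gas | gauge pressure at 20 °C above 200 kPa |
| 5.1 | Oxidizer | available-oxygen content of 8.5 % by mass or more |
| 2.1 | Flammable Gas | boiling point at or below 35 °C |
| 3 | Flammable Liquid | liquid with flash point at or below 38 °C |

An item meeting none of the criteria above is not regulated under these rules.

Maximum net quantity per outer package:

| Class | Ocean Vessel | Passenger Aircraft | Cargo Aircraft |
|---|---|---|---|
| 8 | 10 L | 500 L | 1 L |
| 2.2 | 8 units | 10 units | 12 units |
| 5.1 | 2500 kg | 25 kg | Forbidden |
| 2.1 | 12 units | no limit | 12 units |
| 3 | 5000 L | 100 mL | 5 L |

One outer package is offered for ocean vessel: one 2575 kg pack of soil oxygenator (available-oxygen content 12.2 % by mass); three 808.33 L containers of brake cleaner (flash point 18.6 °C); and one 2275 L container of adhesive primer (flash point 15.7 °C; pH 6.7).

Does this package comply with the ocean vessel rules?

No

Soil oxygenator: available-oxygen content 12.2 % by mass ≥ 8.5 % by mass → Class 5.1 (Oxidizer).
Brake cleaner: flash point 18.6 °C ≤ 38 °C → Class 3 (Flammable Liquid).
Flash point 15.7 °C meets the Class 3 criterion (Flammable Liquid), so the adhesive primer is Class 3.
Class 3 net quantity: (three 808.33 L containers = 2424.99 L) + 2275 L = 4699.99 L.
4699.99 L is within the ocean vessel limit of 5000 L for Class 3.
Class 5.1 quantity: 2575 kg.
2575 kg > 2500 kg (ocean vessel limit, Class 5.1) — over the limit.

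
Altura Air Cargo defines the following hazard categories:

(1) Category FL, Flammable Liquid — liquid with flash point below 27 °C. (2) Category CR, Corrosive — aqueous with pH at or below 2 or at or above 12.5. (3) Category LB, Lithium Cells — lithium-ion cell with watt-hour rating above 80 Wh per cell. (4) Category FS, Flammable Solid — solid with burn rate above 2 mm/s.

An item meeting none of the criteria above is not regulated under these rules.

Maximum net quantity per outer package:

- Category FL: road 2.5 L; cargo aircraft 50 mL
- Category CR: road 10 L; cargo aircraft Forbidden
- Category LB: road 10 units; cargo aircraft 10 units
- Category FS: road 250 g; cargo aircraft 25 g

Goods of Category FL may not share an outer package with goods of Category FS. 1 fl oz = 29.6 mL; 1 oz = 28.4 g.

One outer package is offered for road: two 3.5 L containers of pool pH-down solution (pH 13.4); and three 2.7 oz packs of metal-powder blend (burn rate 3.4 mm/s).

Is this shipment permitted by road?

Yes

pH 13.4 meets the Category CR criterion (Corrosive), so the pool pH-down solution is Category CR.
With burn rate 3.4 mm/s (> 2 mm/s), the metal-powder blend falls in Category FS.
Category CR quantity: two 3.5 L containers = 7 L.
7 L ≤ 10 L (road limit, Category CR) — within limit.
Category FS quantity: three 2.7 oz packs = 230.04 g.
230.04 g ≤ 250 g (road limit, Category FS) — within limit.
The segregation rule (Category FL with Category FS) does not apply to Category CR with Category FS.
Every hazard category is within its road limit and no segregation rule is violated.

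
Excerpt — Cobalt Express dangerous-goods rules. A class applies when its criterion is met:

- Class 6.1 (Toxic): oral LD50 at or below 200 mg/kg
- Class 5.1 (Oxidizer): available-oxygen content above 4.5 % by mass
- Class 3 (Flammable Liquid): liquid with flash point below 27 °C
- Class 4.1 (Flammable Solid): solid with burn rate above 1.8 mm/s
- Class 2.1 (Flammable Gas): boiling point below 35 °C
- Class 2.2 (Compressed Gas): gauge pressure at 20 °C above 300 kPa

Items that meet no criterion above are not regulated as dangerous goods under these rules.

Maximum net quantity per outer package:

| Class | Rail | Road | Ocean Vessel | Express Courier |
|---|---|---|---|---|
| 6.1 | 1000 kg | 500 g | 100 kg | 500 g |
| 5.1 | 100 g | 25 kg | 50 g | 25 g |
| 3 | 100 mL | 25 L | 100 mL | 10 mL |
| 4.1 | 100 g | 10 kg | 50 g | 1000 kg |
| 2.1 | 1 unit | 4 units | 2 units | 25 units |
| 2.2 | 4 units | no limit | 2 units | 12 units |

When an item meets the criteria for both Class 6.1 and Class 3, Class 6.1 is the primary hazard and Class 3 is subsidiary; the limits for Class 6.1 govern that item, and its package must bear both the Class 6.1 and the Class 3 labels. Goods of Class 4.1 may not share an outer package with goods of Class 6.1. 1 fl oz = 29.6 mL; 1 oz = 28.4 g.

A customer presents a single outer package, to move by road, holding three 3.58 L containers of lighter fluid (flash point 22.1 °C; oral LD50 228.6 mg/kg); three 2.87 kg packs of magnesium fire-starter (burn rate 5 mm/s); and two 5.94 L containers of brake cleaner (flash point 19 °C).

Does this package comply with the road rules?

Yes

The lighter fluid has flash point 22.1 °C, which is < 27 °C, so it is Class 3 (Flammable Liquid).
Burn rate 5 mm/s meets the Class 4.1 criterion (Flammable Solid), so the magnesium fire-starter is Class 4.1.
Brake cleaner: flash point 19 °C < 27 °C → Class 3 (Flammable Liquid).
Class 4.1 quantity: three 2.87 kg packs = 8.61 kg.
That is within the Class 4.1 road limit of 10 kg.
Total Class 3: (three 3.58 L containers = 10.74 L) + (two 5.94 L containers = 11.88 L) = 22.62 L.
22.62 L ≤ 25 L (road limit, Class 3) — within limit.
The segregation rule (Class 4.1 with Class 6.1) does not apply to Class 4.1 with Class 3.
Every hazard class is within its road limit and no segregation rule is violated.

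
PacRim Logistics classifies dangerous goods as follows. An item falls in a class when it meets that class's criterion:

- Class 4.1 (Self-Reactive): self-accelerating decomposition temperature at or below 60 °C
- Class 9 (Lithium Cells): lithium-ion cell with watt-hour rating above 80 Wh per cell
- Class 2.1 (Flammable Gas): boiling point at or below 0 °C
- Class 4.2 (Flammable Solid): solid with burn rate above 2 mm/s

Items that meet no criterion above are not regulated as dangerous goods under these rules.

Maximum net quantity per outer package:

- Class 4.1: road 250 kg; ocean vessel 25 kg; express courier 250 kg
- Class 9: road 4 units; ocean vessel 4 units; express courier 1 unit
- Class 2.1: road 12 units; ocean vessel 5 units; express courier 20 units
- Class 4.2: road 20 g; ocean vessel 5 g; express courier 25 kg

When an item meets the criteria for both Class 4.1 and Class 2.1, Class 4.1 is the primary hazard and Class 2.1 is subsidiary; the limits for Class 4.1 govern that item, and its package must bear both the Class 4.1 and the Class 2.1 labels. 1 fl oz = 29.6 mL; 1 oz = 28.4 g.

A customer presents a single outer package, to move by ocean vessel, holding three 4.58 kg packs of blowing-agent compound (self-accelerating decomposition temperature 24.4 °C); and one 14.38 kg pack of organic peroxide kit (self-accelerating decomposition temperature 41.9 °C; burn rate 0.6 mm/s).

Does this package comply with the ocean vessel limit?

Blowing-agent compound: self-accelerating decomposition temperature 24.4 °C ≤ 60 °C → Class 4.1 (Self-Reactive).
Self-accelerating decomposition temperature 41.9 °C meets the Class 4.1 criterion (Self-Reactive), so the organic peroxide kit is Class 4.1.
Class 4.1 net quantity: (three 4.58 kg packs = 13.74 kg) + 14.38 kg = 28.12 kg.
28.12 kg > 25 kg (ocean vessel limit, Class 4.1) — over the limit.

No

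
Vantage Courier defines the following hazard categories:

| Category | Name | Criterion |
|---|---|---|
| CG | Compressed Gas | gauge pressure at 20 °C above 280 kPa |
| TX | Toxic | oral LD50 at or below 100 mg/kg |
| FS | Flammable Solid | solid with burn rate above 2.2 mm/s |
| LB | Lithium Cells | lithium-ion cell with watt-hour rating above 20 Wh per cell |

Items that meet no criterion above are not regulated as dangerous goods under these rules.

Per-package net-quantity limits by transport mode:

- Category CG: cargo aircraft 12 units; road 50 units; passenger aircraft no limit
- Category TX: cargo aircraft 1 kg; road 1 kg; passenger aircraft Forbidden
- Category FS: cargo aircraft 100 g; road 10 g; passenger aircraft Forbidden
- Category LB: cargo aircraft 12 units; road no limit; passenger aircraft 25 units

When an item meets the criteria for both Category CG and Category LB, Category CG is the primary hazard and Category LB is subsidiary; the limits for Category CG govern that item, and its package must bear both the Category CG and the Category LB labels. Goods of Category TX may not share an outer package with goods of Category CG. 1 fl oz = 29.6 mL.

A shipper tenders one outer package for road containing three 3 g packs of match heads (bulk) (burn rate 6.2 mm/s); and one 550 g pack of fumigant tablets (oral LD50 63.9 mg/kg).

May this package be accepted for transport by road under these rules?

Yes

With burn rate 6.2 mm/s (> 2.2 mm/s), the match heads (bulk) fall in Category FS.
With oral LD50 63.9 mg/kg (≤ 100 mg/kg), the fumigant tablets fall in Category TX.
Category TX quantity: 550 g.
That is within the Category TX road limit of 1 kg.
Category FS quantity: three 3 g packs = 9 g.
That is within the Category FS road limit of 10 g.
The segregation rule (Category TX with Category CG) does not apply to Category TX with Category FS.
Every hazard category is within its road limit and no segregation rule is violated.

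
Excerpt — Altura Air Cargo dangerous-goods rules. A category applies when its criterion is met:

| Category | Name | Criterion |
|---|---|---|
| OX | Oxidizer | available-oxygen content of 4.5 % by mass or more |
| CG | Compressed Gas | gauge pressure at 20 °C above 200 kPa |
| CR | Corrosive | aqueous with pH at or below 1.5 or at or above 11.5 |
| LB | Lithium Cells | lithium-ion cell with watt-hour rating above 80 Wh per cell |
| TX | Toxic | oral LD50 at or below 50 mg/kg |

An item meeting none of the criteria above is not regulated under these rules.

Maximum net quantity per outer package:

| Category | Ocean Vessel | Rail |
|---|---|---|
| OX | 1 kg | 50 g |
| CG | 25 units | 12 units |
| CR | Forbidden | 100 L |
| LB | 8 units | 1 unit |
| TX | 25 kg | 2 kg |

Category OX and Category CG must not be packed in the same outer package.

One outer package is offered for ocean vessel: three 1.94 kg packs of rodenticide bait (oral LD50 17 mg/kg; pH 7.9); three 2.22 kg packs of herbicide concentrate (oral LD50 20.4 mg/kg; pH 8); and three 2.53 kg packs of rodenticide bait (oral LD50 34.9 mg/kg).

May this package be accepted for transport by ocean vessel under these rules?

With oral LD50 17 mg/kg (≤ 50 mg/kg), the rodenticide bait falls in Category TX.
Herbicide concentrate: oral LD50 20.4 mg/kg ≤ 50 mg/kg → Category TX (Toxic).
The rodenticide bait has oral LD50 34.9 mg/kg, which is ≤ 50 mg/kg, so it is Category TX (Toxic).
Category TX net quantity: (three 1.94 kg packs = 5.82 kg) + (three 2.22 kg packs = 6.66 kg) + (three 2.53 kg packs = 7.59 kg) = 20.07 kg.
20.07 kg is within the ocean vessel limit of 25 kg for Category TX.

Yes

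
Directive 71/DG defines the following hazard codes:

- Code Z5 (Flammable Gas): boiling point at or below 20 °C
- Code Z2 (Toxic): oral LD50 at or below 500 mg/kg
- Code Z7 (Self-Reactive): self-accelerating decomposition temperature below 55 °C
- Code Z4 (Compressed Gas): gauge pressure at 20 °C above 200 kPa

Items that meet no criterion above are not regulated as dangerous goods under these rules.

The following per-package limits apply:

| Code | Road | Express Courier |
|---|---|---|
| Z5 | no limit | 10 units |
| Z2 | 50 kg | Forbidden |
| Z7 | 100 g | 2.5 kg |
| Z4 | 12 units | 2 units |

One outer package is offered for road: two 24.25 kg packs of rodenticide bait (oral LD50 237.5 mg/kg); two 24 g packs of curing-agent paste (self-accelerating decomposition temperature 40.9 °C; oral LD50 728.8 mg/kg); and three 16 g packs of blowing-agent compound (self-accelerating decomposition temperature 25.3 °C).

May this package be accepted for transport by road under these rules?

With oral LD50 237.5 mg/kg (≤ 500 mg/kg), the rodenticide bait falls in Code Z2.
Curing-agent paste: self-accelerating decomposition temperature 40.9 °C < 55 °C → Code Z7 (Self-Reactive).
The blowing-agent compound has self-accelerating decomposition temperature 25.3 °C, which is < 55 °C, so it is Code Z7 (Self-Reactive).
Code Z7 net quantity: (two 24 g packs = 48 g) + (three 16 g packs = 48 g) = 96 g.
96 g ≤ 100 g (road limit, Code Z7) — within limit.
Code Z2 quantity: two 24.25 kg packs = 48.5 kg.
48.5 kg ≤ 50 kg (road limit, Code Z2) — within limit.
Every hazard code is within its road limit and no segregation rule is violated.

Yes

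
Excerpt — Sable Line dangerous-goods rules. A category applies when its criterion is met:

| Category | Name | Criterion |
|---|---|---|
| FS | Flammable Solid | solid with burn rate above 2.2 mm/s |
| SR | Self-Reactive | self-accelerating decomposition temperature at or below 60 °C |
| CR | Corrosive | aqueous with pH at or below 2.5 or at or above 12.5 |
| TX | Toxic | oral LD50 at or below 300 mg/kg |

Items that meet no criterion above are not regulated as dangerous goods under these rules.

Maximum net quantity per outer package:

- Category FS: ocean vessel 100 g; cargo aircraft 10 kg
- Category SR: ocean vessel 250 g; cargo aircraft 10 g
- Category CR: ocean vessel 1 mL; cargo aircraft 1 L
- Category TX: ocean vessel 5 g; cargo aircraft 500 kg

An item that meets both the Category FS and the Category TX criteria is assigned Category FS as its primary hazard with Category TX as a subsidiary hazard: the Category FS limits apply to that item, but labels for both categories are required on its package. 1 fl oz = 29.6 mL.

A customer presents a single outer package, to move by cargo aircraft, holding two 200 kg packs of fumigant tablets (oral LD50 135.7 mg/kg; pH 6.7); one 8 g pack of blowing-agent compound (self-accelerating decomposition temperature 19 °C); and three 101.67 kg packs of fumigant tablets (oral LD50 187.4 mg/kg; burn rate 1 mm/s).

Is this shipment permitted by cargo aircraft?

No

With oral LD50 135.7 mg/kg (≤ 300 mg/kg), the fumigant tablets fall in Category TX.
Blowing-agent compound: self-accelerating decomposition temperature 19 °C ≤ 60 °C → Category SR (Self-Reactive).
Fumigant tablets: oral LD50 187.4 mg/kg ≤ 300 mg/kg → Category TX (Toxic).
Category TX net quantity: (two 200 kg packs = 400 kg) + (three 101.67 kg packs = 305.01 kg) = 705.01 kg.
That exceeds the Category TX cargo aircraft limit of 500 kg.
Category SR quantity: 8 g.
That is within the Category SR cargo aircraft limit of 10 g.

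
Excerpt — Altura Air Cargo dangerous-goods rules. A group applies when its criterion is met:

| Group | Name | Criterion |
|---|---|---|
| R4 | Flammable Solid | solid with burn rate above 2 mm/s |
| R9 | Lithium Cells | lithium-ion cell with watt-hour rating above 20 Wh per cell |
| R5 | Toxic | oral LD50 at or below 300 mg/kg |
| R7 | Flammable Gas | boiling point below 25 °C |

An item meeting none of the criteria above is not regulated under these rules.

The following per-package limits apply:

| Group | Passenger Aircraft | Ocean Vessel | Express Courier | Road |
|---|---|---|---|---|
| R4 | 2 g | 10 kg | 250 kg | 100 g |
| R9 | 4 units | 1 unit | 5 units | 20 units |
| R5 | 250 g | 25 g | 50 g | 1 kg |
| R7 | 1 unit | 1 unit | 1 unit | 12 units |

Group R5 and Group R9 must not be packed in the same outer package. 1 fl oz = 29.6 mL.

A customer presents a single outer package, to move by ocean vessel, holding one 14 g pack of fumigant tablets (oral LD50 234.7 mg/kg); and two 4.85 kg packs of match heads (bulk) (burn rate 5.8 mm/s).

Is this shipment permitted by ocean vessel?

Yes

Fumigant tablets: oral LD50 234.7 mg/kg ≤ 300 mg/kg → Group R5 (Toxic).
The match heads (bulk) have burn rate 5.8 mm/s, which is > 2 mm/s, so they are Group R4 (Flammable Solid).
Group R5 quantity: 14 g.
14 g ≤ 25 g (ocean vessel limit, Group R5) — within limit.
Group R4 quantity: two 4.85 kg packs = 9.7 kg.
That is within the Group R4 ocean vessel limit of 10 kg.
The segregation rule (Group R5 with Group R9) does not apply to Group R5 with Group R4.
Every hazard group is within its ocean vessel limit and no segregation rule is violated.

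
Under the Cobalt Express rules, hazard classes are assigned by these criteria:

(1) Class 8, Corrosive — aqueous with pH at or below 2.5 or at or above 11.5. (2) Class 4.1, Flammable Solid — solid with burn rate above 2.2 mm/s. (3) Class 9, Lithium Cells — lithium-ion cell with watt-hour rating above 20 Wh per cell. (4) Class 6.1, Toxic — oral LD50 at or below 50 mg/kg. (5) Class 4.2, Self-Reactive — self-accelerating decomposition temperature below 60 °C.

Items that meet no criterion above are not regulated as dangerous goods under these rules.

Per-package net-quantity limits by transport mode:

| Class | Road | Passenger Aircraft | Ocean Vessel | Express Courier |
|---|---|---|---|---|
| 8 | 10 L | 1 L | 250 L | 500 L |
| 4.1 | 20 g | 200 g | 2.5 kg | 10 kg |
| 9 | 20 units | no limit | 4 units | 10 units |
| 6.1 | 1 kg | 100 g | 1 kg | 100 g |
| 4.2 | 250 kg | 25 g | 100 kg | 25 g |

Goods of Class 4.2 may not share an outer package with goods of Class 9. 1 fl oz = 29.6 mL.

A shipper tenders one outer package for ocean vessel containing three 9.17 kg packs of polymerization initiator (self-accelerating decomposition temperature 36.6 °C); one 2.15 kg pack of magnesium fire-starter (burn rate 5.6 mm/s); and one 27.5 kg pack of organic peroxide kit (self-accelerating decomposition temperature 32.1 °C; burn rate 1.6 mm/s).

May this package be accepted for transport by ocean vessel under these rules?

Yes

With self-accelerating decomposition temperature 36.6 °C (< 60 °C), the polymerization initiator falls in Class 4.2.
With burn rate 5.6 mm/s (> 2.2 mm/s), the magnesium fire-starter falls in Class 4.1.
Organic peroxide kit: self-accelerating decomposition temperature 32.1 °C < 60 °C → Class 4.2 (Self-Reactive).
Class 4.2 net quantity: (three 9.17 kg packs = 27.51 kg) + 27.5 kg = 55.01 kg.
55.01 kg ≤ 100 kg (ocean vessel limit, Class 4.2) — within limit.
Class 4.1 quantity: 2.15 kg.
2.15 kg ≤ 2.5 kg (ocean vessel limit, Class 4.1) — within limit.
The segregation rule (Class 4.2 with Class 9) does not apply to Class 4.2 with Class 4.1.
Every hazard class is within its ocean vessel limit and no segregation rule is violated.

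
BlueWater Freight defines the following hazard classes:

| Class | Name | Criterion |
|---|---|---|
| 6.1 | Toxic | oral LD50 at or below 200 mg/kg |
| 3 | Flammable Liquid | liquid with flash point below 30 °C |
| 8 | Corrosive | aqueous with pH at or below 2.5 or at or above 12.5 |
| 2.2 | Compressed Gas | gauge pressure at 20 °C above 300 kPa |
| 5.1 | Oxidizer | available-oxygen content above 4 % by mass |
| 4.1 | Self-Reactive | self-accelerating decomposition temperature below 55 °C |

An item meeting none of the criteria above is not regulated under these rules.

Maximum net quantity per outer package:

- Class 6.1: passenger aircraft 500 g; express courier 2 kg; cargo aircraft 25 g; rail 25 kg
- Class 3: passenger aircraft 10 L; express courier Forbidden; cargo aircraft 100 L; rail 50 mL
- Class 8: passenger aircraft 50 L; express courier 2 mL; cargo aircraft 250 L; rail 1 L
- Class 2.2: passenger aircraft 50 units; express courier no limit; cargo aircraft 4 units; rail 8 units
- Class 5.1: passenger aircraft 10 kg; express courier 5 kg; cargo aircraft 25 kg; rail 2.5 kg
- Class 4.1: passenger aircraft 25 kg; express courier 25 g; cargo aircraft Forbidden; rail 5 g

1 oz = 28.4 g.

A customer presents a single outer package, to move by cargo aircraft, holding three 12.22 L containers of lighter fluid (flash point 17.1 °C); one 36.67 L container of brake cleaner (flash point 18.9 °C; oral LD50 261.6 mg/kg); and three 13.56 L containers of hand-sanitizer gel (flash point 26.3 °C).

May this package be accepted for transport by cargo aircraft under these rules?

No

The lighter fluid has flash point 17.1 °C, which is < 30 °C, so it is Class 3 (Flammable Liquid).
Flash point 18.9 °C meets the Class 3 criterion (Flammable Liquid), so the brake cleaner is Class 3.
Hand-sanitizer gel: flash point 26.3 °C < 30 °C → Class 3 (Flammable Liquid).
Total Class 3: (three 12.22 L containers = 36.66 L) + 36.67 L + (three 13.56 L containers = 40.68 L) = 114.01 L.
114.01 L exceeds the cargo aircraft limit of 100 L for Class 3.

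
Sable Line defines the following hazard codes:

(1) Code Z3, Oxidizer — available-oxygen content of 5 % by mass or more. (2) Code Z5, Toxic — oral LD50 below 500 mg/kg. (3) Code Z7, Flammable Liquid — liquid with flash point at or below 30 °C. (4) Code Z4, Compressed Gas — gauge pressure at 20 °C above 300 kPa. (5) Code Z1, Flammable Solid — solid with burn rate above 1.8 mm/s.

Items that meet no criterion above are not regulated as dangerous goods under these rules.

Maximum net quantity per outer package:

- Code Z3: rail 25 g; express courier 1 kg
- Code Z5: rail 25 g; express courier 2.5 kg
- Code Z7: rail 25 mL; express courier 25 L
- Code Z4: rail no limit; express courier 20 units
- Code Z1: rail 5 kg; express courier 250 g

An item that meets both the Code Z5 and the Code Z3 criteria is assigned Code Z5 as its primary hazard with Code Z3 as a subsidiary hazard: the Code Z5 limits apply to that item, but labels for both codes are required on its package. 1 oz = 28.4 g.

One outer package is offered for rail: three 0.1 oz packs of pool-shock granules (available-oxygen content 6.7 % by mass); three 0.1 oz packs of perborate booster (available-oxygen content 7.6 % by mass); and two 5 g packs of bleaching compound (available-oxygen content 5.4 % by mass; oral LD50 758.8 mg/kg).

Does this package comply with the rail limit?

No

With available-oxygen content 6.7 % by mass (≥ 5 % by mass), the pool-shock granules fall in Code Z3.
The perborate booster has available-oxygen content 7.6 % by mass, which is ≥ 5 % by mass, so it is Code Z3 (Oxidizer).
The bleaching compound has available-oxygen content 5.4 % by mass, which is ≥ 5 % by mass, so it is Code Z3 (Oxidizer).
Code Z3 net quantity: (three 0.1 oz packs = 8.52 g) + (three 0.1 oz packs = 8.52 g) + (two 5 g packs = 10 g) = 27.04 g.
27.04 g > 25 g (rail limit, Code Z3) — over the limit.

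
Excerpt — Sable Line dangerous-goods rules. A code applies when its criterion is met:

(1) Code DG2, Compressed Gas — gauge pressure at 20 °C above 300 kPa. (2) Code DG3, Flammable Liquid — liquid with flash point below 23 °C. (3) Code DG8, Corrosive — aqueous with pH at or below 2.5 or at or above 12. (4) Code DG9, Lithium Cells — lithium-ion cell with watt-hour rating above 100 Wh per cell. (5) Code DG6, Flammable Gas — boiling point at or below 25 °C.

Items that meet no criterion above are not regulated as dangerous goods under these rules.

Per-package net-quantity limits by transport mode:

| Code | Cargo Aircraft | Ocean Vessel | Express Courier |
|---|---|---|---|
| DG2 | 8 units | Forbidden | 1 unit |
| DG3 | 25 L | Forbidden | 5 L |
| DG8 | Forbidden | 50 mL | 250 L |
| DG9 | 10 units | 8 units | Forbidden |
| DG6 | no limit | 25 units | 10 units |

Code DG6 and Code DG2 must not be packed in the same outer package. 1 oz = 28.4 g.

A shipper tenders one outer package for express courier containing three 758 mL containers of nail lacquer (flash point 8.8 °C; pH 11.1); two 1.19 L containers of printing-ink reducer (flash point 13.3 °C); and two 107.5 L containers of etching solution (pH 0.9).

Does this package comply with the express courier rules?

Yes

The nail lacquer has flash point 8.8 °C, which is < 23 °C, so it is Code DG3 (Flammable Liquid).
Flash point 13.3 °C meets the Code DG3 criterion (Flammable Liquid), so the printing-ink reducer is Code DG3.
Etching solution: pH 0.9 ≤ 2.5 → Code DG8 (Corrosive).
Total Code DG3: (three 758 mL containers = 2.274 L) + (two 1.19 L containers = 2.38 L) = 4.654 L.
4.654 L ≤ 5 L (express courier limit, Code DG3) — within limit.
Code DG8 quantity: two 107.5 L containers = 215 L.
215 L is within the express courier limit of 250 L for Code DG8.
The segregation rule (Code DG6 with Code DG2) does not apply to Code DG3 with Code DG8.
Every hazard code is within its express courier limit and no segregation rule is violated.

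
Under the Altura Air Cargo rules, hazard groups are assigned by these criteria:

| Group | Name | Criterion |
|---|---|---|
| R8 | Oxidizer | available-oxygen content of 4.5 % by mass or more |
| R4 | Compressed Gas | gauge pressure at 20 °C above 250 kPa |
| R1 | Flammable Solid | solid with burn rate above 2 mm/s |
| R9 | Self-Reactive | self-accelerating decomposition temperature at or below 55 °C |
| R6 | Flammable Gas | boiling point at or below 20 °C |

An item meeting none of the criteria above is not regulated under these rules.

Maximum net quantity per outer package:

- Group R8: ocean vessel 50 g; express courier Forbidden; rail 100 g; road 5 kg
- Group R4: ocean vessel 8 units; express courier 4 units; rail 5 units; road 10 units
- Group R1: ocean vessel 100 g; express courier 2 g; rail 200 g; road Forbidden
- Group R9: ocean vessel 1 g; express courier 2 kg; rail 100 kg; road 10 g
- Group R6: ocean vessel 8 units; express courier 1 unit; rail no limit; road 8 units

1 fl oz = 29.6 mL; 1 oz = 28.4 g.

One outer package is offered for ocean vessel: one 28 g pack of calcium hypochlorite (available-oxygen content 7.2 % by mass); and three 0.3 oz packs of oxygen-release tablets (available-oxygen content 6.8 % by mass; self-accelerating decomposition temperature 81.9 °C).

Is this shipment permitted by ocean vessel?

The calcium hypochlorite has available-oxygen content 7.2 % by mass, which is ≥ 4.5 % by mass, so it is Group R8 (Oxidizer).
With available-oxygen content 6.8 % by mass (≥ 4.5 % by mass), the oxygen-release tablets fall in Group R8.
Total Group R8: 28 g + (three 0.3 oz packs = 25.56 g) = 53.56 g.
53.56 g > 50 g (ocean vessel limit, Group R8) — over the limit.

No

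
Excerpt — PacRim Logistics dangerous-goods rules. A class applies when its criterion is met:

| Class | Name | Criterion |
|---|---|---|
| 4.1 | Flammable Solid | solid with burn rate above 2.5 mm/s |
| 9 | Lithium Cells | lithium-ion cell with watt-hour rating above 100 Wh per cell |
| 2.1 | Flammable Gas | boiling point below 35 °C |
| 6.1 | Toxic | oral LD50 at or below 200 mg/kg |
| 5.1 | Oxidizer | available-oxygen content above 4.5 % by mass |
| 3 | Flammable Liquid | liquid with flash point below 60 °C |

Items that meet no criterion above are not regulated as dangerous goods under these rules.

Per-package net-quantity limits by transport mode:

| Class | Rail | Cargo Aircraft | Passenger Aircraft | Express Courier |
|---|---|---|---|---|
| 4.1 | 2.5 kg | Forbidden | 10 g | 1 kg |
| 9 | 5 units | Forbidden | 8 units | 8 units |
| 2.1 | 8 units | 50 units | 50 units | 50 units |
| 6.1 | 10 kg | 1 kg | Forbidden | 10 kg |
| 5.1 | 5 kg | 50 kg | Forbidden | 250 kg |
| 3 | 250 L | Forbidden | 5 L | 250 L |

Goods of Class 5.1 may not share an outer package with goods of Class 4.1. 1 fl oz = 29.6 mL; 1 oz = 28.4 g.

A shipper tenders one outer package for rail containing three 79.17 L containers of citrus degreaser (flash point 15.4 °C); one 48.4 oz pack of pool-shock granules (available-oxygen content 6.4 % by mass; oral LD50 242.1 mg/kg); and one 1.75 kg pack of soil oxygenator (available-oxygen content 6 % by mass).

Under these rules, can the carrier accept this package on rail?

Yes

Citrus degreaser: flash point 15.4 °C < 60 °C → Class 3 (Flammable Liquid).
Pool-shock granules: available-oxygen content 6.4 % by mass > 4.5 % by mass → Class 5.1 (Oxidizer).
The soil oxygenator has available-oxygen content 6 % by mass, which is > 4.5 % by mass, so it is Class 5.1 (Oxidizer).
Class 5.1 net quantity: (one 48.4 oz pack = 1374.56 g) + 1.75 kg = 3124.56 g.
3124.56 g ≤ 5 kg (rail limit, Class 5.1) — within limit.
Class 3 quantity: three 79.17 L containers = 237.51 L.
237.51 L is within the rail limit of 250 L for Class 3.
The segregation rule (Class 5.1 with Class 4.1) does not apply to Class 5.1 with Class 3.
Every hazard class is within its rail limit and no segregation rule is violated.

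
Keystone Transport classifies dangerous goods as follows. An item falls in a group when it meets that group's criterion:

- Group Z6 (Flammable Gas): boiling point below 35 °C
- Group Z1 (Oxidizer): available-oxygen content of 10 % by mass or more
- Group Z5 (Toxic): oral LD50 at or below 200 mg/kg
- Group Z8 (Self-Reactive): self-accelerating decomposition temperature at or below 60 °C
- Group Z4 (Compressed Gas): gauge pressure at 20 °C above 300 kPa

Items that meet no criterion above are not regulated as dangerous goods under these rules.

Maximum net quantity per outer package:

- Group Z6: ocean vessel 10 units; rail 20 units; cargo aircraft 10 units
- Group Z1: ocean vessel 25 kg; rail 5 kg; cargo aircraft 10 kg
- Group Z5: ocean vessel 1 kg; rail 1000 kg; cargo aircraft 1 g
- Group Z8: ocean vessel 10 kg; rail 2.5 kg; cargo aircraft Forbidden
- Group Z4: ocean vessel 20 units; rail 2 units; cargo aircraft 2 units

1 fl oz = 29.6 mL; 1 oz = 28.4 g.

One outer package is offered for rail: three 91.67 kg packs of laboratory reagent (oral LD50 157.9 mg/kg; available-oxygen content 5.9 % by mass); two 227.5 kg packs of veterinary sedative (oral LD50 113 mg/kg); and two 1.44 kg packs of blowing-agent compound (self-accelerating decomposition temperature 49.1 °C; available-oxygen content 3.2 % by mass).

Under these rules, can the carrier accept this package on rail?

Laboratory reagent: oral LD50 157.9 mg/kg ≤ 200 mg/kg → Group Z5 (Toxic).
Veterinary sedative: oral LD50 113 mg/kg ≤ 200 mg/kg → Group Z5 (Toxic).
Self-accelerating decomposition temperature 49.1 °C meets the Group Z8 criterion (Self-Reactive), so the blowing-agent compound is Group Z8.
Group Z5 net quantity: (three 91.67 kg packs = 275.01 kg) + (two 227.5 kg packs = 455 kg) = 730.01 kg.
730.01 kg ≤ 1000 kg (rail limit, Group Z5) — within limit.
Group Z8 quantity: two 1.44 kg packs = 2.88 kg.
2.88 kg > 2.5 kg (rail limit, Group Z8) — over the limit.

No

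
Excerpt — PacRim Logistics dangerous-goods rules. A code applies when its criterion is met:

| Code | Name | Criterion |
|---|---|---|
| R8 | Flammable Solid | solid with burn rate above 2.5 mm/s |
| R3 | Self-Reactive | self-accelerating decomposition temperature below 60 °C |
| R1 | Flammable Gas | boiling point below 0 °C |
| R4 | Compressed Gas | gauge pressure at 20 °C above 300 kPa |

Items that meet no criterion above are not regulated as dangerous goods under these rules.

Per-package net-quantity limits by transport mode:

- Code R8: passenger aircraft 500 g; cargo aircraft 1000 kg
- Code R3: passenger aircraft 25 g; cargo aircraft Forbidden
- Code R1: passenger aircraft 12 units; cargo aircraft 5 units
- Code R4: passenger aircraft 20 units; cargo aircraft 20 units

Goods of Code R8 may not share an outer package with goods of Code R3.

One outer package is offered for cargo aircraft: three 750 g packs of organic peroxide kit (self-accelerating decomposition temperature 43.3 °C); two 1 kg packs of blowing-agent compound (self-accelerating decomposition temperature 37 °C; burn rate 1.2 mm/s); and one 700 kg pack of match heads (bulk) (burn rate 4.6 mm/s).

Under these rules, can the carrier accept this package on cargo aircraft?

With self-accelerating decomposition temperature 43.3 °C (< 60 °C), the organic peroxide kit falls in Code R3.
The blowing-agent compound has self-accelerating decomposition temperature 37 °C, which is < 60 °C, so it is Code R3 (Self-Reactive).
Match heads (bulk): burn rate 4.6 mm/s > 2.5 mm/s → Code R8 (Flammable Solid).
Code R8 quantity: 700 kg.
700 kg is within the cargo aircraft limit of 1000 kg for Code R8.
Total Code R3: (three 750 g packs = 2.25 kg) + (two 1 kg packs = 2 kg) = 4.25 kg.
Code R3 is Forbidden by cargo aircraft.
Code R8 and Code R3 may not share an outer package.

No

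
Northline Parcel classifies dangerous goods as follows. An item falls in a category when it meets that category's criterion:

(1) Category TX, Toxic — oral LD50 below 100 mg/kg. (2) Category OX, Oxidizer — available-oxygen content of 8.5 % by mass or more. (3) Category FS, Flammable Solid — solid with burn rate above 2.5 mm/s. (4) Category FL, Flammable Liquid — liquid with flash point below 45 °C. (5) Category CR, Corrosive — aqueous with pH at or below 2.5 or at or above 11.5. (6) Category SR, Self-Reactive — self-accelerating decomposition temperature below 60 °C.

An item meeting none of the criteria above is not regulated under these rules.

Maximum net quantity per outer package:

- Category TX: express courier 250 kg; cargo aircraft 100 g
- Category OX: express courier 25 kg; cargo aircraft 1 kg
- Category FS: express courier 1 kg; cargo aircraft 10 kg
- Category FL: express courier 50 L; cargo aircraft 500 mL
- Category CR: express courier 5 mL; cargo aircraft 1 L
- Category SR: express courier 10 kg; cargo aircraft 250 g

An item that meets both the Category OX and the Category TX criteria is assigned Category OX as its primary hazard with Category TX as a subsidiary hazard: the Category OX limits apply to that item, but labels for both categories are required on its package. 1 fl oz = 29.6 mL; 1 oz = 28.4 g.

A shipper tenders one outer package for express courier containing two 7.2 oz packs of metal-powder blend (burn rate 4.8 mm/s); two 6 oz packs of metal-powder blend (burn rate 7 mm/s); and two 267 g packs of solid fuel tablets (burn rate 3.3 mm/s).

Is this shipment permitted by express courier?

No

Metal-powder blend: burn rate 4.8 mm/s > 2.5 mm/s → Category FS (Flammable Solid).
The metal-powder blend has burn rate 7 mm/s, which is > 2.5 mm/s, so it is Category FS (Flammable Solid).
Solid fuel tablets: burn rate 3.3 mm/s > 2.5 mm/s → Category FS (Flammable Solid).
Total Category FS: (two 7.2 oz packs = 408.96 g) + (two 6 oz packs = 340.8 g) + (two 267 g packs = 534 g) = 1283.76 g.
1283.76 g > 1 kg (express courier limit, Category FS) — over the limit.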